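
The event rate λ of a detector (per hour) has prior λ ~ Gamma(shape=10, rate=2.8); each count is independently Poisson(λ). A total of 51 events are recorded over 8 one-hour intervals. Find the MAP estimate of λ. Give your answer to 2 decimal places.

λ̂_MAP = 5.56

Σxᵢ = 51, n = 8.
Posterior ∝ λ^9e^(−2.8λ) · λ^51e^(−8λ) = λ^60e^(−10.8λ), i.e. Gamma(shape=61, rate=10.8).
The mode of a Gamma(a, b) with a ≥ 1 (shape–rate) is (a−1)/b = 60/10.8 ≈ 5.56.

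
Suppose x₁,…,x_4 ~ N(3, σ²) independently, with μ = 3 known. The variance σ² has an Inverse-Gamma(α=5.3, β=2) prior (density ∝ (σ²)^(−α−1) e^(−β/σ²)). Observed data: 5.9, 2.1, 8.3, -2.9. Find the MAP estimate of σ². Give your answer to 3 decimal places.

σ̂²_MAP = 4.586

Sum of squared deviations about the known mean: SS = (5.9−3)² + (2.1−3)² + (8.3−3)² + (-2.9−3)² = 72.12.
The Normal likelihood contributes (σ²)^(−n/2) exp(−SS/(2σ²)), so the posterior is Inverse-Gamma(α + n/2, β + SS/2) = Inverse-Gamma(7.3, 38.06).
The mode of Inverse-Gamma(a, b) is b/(a+1) = 38.06/8.3 ≈ 4.586.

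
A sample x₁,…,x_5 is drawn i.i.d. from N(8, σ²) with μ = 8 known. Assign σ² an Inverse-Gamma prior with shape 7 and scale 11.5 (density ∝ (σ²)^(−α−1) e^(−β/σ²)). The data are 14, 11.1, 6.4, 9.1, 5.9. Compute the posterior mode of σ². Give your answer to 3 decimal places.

Sum of squared deviations about the known mean: SS = (14−8)² + (11.1−8)² + (6.4−8)² + (9.1−8)² + (5.9−8)² = 53.79.
The Normal likelihood contributes (σ²)^(−n/2) exp(−SS/(2σ²)), so the posterior is Inverse-Gamma(α + n/2, β + SS/2) = Inverse-Gamma(9.5, 38.395).
The mode of Inverse-Gamma(a, b) is b/(a+1) = 38.395/10.5 ≈ 3.657.

σ̂²_MAP = 3.657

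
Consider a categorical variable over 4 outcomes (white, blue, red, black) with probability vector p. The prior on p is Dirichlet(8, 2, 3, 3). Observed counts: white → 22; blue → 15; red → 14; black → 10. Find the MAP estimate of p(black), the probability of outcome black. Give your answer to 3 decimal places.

MAP estimate of p(black) = 0.164

The posterior is Dirichlet(αᵢ + nᵢ) = Dirichlet(30, 17, 17, 13).
For a Dirichlet(a₁,…,a_K) with all aᵢ > 1, the mode has j-th component (aⱼ − 1)/(Σaᵢ − K).
Here Σaᵢ = 77 and K = 4, so p(black) = (13 − 1)/(77 − 4) = 12/73 ≈ 0.164.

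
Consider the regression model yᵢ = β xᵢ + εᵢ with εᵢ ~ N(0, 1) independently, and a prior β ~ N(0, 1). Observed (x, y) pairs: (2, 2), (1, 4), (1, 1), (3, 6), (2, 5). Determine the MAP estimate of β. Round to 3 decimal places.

log p(β | y) = −Σ(yᵢ − βxᵢ)²/(2·1) − β²/(2·1) + const.
Setting the derivative to zero: Σxᵢ(yᵢ − βxᵢ)/1 − β/1 = 0, so β = Σxᵢyᵢ / (Σxᵢ² + σ²/τ²).
Σxᵢyᵢ = 2·2 + 1·4 + 1·1 + 3·6 + 2·5 = 37; Σxᵢ² = 19; σ²/τ² = 1.
β̂_MAP = 37 / (19 + 1) = 37/20 ≈ 1.850.

β̂_MAP = 1.850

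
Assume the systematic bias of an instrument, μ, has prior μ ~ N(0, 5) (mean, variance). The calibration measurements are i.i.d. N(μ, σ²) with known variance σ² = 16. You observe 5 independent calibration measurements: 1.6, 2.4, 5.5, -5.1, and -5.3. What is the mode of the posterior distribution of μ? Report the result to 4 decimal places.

μ̂_MAP = -0.1098

n = 5; x̄ = (1.6 + 2.4 + 5.5 + (-5.1) + (-5.3))/5 = -0.9/5 = -0.18.
For a Normal prior and Normal likelihood with known variance, the posterior is Normal; its mode equals its mean, the precision-weighted average.
Prior precision 1/σ₀² = 1/5 = 0.2; data precision n/σ² = 5/16 = 0.3125.
μ̂ = (0.2·0 + 0.3125·(-0.18)) / (0.2 + 0.3125) = (-0.05625)/0.5125 = -9/82 ≈ -0.1098.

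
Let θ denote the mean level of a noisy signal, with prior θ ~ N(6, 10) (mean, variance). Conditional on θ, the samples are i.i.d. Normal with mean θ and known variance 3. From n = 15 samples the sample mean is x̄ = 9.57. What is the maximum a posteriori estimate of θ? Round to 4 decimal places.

n = 15, x̄ = 9.57.
For a Normal prior and Normal likelihood with known variance, the posterior is Normal; its mode equals its mean, the precision-weighted average.
Prior precision 1/σ₀² = 1/10 = 0.1; data precision n/σ² = 15/3 = 5.
θ̂ = (0.1·6 + 5·9.57) / (0.1 + 5) = 48.45/5.1 = 9.5000.

θ̂_MAP = 9.5000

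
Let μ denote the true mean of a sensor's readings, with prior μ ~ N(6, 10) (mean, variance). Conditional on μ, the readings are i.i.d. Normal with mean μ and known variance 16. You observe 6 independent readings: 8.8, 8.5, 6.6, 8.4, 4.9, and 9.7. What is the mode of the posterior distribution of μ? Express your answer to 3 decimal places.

n = 6; x̄ = (8.8 + 8.5 + 6.6 + 8.4 + 4.9 + 9.7)/6 = 46.9/6 = 469/60 ≈ 7.8167.
For a Normal prior and Normal likelihood with known variance, the posterior is Normal; its mode equals its mean, the precision-weighted average.
Prior precision 1/σ₀² = 1/10 = 0.1; data precision n/σ² = 6/16 = 0.375.
μ̂ = (0.1·6 + 0.375·(469/60)) / (0.1 + 0.375) = 3.53125/0.475 = 565/76 ≈ 7.434.

μ̂_MAP = 7.434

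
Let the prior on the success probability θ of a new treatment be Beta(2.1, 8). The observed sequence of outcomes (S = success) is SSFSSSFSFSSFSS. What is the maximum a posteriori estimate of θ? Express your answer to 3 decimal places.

θ̂_MAP = 0.502

Prior: Beta(2.1, 8).
Data: 10 successes in 14 trials (from the sequence). The binomial likelihood contributes θ^10(1−θ)^4, so the posterior is Beta(2.1+10, 8+4) = Beta(12.1, 12).
For Beta(a, b) with a, b > 1 the mode is (a−1)/(a+b−2) = 11.1/22.1 ≈ 0.502.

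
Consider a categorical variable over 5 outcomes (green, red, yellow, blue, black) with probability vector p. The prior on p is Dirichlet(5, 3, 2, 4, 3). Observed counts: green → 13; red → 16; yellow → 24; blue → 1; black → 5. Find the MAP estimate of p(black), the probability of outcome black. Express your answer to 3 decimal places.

MAP estimate of p(black) = 0.099

The posterior is Dirichlet(αᵢ + nᵢ) = Dirichlet(18, 19, 26, 5, 8).
For a Dirichlet(a₁,…,a_K) with all aᵢ > 1, the mode has j-th component (aⱼ − 1)/(Σaᵢ − K).
Here Σaᵢ = 76 and K = 5, so p(black) = (8 − 1)/(76 − 5) = 7/71 ≈ 0.099.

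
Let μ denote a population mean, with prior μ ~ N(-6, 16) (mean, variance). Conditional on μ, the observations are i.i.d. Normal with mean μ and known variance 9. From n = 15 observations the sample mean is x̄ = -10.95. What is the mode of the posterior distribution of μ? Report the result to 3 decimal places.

μ̂_MAP = -10.771

n = 15, x̄ = -10.95.
For a Normal prior and Normal likelihood with known variance, the posterior is Normal; its mode equals its mean, the precision-weighted average.
Prior precision 1/σ₀² = 1/16 = 0.0625; data precision n/σ² = 15/9 = 5/3.
μ̂ = (0.0625·(-6) + (5/3)·(-10.95)) / (0.0625 + 5/3) = (-18.625)/(83/48) = -894/83 ≈ -10.771.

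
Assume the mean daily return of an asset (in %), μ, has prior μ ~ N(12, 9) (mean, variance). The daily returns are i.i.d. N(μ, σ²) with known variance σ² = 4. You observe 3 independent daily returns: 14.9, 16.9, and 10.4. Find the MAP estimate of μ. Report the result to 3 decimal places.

μ̂_MAP = 13.800

n = 3; x̄ = (14.9 + 16.9 + 10.4)/3 = 42.2/3 = 211/15 ≈ 14.0667.
For a Normal prior and Normal likelihood with known variance, the posterior is Normal; its mode equals its mean, the precision-weighted average.
Prior precision 1/σ₀² = 1/9; data precision n/σ² = 3/4 = 0.75.
μ̂ = ((1/9)·12 + 0.75·(211/15)) / (1/9 + 0.75) = (713/60)/(31/36) = 13.800.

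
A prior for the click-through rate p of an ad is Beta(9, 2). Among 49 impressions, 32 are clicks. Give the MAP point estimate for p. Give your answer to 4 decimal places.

Prior: Beta(9, 2).
Data: 32 successes in 49 trials. The binomial likelihood contributes p^32(1−p)^17, so the posterior is Beta(9+32, 2+17) = Beta(41, 19).
For Beta(a, b) with a, b > 1 the mode is (a−1)/(a+b−2) = 40/58 ≈ 0.6897.

p̂_MAP = 0.6897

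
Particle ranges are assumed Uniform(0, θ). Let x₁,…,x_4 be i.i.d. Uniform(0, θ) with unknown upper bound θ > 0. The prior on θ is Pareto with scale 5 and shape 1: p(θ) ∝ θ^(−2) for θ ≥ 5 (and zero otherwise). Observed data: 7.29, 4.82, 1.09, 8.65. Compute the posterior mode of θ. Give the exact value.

θ̂_MAP = 8.65

The Uniform(0, θ) likelihood is θ^(−n) for θ ≥ max(xᵢ), zero otherwise. Here max(xᵢ) = 8.65.
Posterior ∝ θ^(−2) · θ^(−4) = θ^(−6) on θ ≥ max(5, 8.65) = 8.65.
This density is strictly decreasing in θ, so the posterior mode lies at the lower boundary of the support.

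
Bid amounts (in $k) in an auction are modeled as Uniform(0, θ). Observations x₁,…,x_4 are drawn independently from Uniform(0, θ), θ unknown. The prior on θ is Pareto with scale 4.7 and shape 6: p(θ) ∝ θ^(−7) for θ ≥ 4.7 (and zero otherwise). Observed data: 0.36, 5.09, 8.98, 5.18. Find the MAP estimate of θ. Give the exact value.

θ̂_MAP = 8.98

The Uniform(0, θ) likelihood is θ^(−n) for θ ≥ max(xᵢ), zero otherwise. Here max(xᵢ) = 8.98.
Posterior ∝ θ^(−7) · θ^(−4) = θ^(−11) on θ ≥ max(4.7, 8.98) = 8.98.
This density is strictly decreasing in θ, so the posterior mode lies at the lower boundary of the support.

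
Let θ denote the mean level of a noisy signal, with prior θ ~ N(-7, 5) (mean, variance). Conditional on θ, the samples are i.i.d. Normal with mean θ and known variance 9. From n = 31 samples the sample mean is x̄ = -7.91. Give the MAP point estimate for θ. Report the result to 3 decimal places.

n = 31, x̄ = -7.91.
For a Normal prior and Normal likelihood with known variance, the posterior is Normal; its mode equals its mean, the precision-weighted average.
Prior precision 1/σ₀² = 1/5 = 0.2; data precision n/σ² = 31/9.
θ̂ = (0.2·(-7) + (31/9)·(-7.91)) / (0.2 + 31/9) = (-25781/900)/(164/45) = -25781/3280 ≈ -7.860.

θ̂_MAP = -7.860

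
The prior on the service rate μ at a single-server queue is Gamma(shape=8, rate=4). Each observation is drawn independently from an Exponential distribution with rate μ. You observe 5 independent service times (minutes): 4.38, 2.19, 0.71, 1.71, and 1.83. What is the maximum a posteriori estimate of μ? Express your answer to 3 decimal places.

The Exponential(rate=μ) likelihood is ∝ μ^n e^(−μΣtᵢ). Here n = 5 and Σtᵢ = 4.38 + 2.19 + 0.71 + 1.71 + 1.83 = 10.82.
Posterior ∝ μ^7e^(−4μ) · μ^5e^(−10.82μ) = μ^12e^(−14.82μ), i.e. Gamma(13, 14.82).
Mode = (a−1)/b = 12/14.82 ≈ 0.810.

μ̂_MAP = 0.810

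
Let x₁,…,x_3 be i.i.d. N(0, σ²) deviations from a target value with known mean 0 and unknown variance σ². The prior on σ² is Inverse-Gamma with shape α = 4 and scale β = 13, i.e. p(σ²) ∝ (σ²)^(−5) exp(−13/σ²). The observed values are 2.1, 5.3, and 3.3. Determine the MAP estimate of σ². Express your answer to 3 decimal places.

Sum of squared deviations about the known mean: SS = (2.1−0)² + (5.3−0)² + (3.3−0)² = 43.39.
The Normal likelihood contributes (σ²)^(−n/2) exp(−SS/(2σ²)), so the posterior is Inverse-Gamma(α + n/2, β + SS/2) = Inverse-Gamma(5.5, 34.695).
The mode of Inverse-Gamma(a, b) is b/(a+1) = 34.695/6.5 ≈ 5.338.

σ̂²_MAP = 5.338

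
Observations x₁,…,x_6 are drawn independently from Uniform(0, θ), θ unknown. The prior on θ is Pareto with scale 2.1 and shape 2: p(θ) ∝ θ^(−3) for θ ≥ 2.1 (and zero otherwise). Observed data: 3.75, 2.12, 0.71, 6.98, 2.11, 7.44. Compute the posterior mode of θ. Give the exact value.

θ̂_MAP = 7.44

The Uniform(0, θ) likelihood is θ^(−n) for θ ≥ max(xᵢ), zero otherwise. Here max(xᵢ) = 7.44.
Posterior ∝ θ^(−3) · θ^(−6) = θ^(−9) on θ ≥ max(2.1, 7.44) = 7.44.
This density is strictly decreasing in θ, so the posterior mode lies at the lower boundary of the support.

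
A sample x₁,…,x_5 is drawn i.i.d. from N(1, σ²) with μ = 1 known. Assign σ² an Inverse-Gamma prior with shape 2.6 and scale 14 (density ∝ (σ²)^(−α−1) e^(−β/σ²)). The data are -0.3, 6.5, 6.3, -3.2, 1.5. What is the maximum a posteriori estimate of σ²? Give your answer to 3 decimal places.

σ̂²_MAP = 8.682

Sum of squared deviations about the known mean: SS = (-0.3−1)² + (6.5−1)² + (6.3−1)² + (-3.2−1)² + (1.5−1)² = 77.92.
The Normal likelihood contributes (σ²)^(−n/2) exp(−SS/(2σ²)), so the posterior is Inverse-Gamma(α + n/2, β + SS/2) = Inverse-Gamma(5.1, 52.96).
The mode of Inverse-Gamma(a, b) is b/(a+1) = 52.96/6.1 ≈ 8.682.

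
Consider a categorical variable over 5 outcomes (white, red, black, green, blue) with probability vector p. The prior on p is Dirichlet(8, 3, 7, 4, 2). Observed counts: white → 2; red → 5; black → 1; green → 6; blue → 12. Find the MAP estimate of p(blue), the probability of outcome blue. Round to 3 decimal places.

The posterior is Dirichlet(αᵢ + nᵢ) = Dirichlet(10, 8, 8, 10, 14).
For a Dirichlet(a₁,…,a_K) with all aᵢ > 1, the mode has j-th component (aⱼ − 1)/(Σaᵢ − K).
Here Σaᵢ = 50 and K = 5, so p(blue) = (14 − 1)/(50 − 5) = 13/45 ≈ 0.289.

MAP estimate of p(blue) = 0.289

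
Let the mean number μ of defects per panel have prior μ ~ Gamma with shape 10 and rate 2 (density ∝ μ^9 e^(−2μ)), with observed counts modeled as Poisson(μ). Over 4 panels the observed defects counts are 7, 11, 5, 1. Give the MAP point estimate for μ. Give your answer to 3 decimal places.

μ̂_MAP = 5.500

Σxᵢ = 7+11+5+1 = 24, with n = 4.
Posterior ∝ μ^9e^(−2μ) · μ^24e^(−4μ) = μ^33e^(−6μ), i.e. Gamma(shape=34, rate=6).
The mode of a Gamma(a, b) with a ≥ 1 (shape–rate) is (a−1)/b = 33/6 ≈ 5.500.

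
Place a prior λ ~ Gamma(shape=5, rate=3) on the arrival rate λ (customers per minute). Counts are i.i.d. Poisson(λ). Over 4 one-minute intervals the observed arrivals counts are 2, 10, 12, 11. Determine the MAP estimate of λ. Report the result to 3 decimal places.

λ̂_MAP = 5.571

Σxᵢ = 2+10+12+11 = 35, with n = 4.
Posterior ∝ λ^4e^(−3λ) · λ^35e^(−4λ) = λ^39e^(−7λ), i.e. Gamma(shape=40, rate=7).
The mode of a Gamma(a, b) with a ≥ 1 (shape–rate) is (a−1)/b = 39/7 ≈ 5.571.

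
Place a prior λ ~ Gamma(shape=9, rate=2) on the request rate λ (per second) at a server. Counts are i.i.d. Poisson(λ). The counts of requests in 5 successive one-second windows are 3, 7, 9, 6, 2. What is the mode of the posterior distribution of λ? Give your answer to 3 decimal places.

Σxᵢ = 3+7+9+6+2 = 27, with n = 5.
Posterior ∝ λ^8e^(−2λ) · λ^27e^(−5λ) = λ^35e^(−7λ), i.e. Gamma(shape=36, rate=7).
The mode of a Gamma(a, b) with a ≥ 1 (shape–rate) is (a−1)/b = 35/7 ≈ 5.000.

λ̂_MAP = 5.000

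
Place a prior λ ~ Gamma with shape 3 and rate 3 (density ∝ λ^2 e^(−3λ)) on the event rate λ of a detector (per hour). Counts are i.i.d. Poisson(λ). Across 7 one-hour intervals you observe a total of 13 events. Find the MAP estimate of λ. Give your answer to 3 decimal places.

λ̂_MAP = 1.500

Σxᵢ = 13, n = 7.
Posterior ∝ λ^2e^(−3λ) · λ^13e^(−7λ) = λ^15e^(−10λ), i.e. Gamma(shape=16, rate=10).
The mode of a Gamma(a, b) with a ≥ 1 (shape–rate) is (a−1)/b = 15/10 ≈ 1.500.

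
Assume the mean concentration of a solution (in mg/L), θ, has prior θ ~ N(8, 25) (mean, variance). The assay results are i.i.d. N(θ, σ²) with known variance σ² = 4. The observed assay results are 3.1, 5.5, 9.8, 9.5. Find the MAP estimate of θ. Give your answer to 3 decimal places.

n = 4; x̄ = (3.1 + 5.5 + 9.8 + 9.5)/4 = 27.9/4 = 6.975.
For a Normal prior and Normal likelihood with known variance, the posterior is Normal; its mode equals its mean, the precision-weighted average.
Prior precision 1/σ₀² = 1/25 = 0.04; data precision n/σ² = 4/4 = 1.
θ̂ = (0.04·8 + 1·6.975) / (0.04 + 1) = 7.295/1.04 = 1459/208 ≈ 7.014.

θ̂_MAP = 7.014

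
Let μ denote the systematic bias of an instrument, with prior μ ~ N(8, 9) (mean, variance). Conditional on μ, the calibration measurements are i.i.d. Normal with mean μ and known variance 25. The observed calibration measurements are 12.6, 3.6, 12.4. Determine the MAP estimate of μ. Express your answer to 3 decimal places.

n = 3; x̄ = (12.6 + 3.6 + 12.4)/3 = 28.6/3 = 143/15 ≈ 9.5333.
For a Normal prior and Normal likelihood with known variance, the posterior is Normal; its mode equals its mean, the precision-weighted average.
Prior precision 1/σ₀² = 1/9; data precision n/σ² = 3/25 = 0.12.
μ̂ = ((1/9)·8 + 0.12·(143/15)) / (1/9 + 0.12) = (2287/1125)/(52/225) = 2287/260 ≈ 8.796.

μ̂_MAP = 8.796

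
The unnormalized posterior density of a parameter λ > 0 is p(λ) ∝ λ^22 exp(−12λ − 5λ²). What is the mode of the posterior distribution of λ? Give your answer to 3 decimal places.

λ̂_MAP = 1.000

ℓ'(λ) = 22/λ − 12 − 10λ. Setting this to zero and multiplying by λ: 10λ² + 12λ − 22 = 0.
λ = (−12 + √(12² + 4·10·22)) / (2·10) = (−12 + √1024) / 20 = (−12 + 32)/20 = 1.
ℓ''(λ) = −22/λ² − 10 < 0, confirming a maximum.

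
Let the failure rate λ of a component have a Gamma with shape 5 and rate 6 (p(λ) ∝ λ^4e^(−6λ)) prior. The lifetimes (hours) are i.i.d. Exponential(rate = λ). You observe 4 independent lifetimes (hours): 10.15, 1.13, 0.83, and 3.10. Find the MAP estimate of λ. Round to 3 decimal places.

The Exponential(rate=λ) likelihood is ∝ λ^n e^(−λΣtᵢ). Here n = 4 and Σtᵢ = 10.15 + 1.13 + 0.83 + 3.10 = 15.21.
Posterior ∝ λ^4e^(−6λ) · λ^4e^(−15.21λ) = λ^8e^(−21.21λ), i.e. Gamma(9, 21.21).
Mode = (a−1)/b = 8/21.21 ≈ 0.377.

λ̂_MAP = 0.377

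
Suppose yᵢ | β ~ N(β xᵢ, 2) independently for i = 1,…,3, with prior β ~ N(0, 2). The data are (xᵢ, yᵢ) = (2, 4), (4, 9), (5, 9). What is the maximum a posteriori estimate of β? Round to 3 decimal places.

β̂_MAP = 1.935

log p(β | y) = −Σ(yᵢ − βxᵢ)²/(2·2) − β²/(2·2) + const.
Setting the derivative to zero: Σxᵢ(yᵢ − βxᵢ)/2 − β/2 = 0, so β = Σxᵢyᵢ / (Σxᵢ² + σ²/τ²).
Σxᵢyᵢ = 2·4 + 4·9 + 5·9 = 89; Σxᵢ² = 45; σ²/τ² = 1.
β̂_MAP = 89 / (45 + 1) = 89/46 ≈ 1.935.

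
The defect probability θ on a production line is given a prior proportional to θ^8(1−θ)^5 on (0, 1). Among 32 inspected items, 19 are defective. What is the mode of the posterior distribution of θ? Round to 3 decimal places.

θ̂_MAP = 0.600

The prior density ∝ θ^8(1−θ)^5 is the kernel of Beta(9, 6).
Data: 19 successes in 32 trials. The binomial likelihood contributes θ^19(1−θ)^13, so the posterior is Beta(9+19, 6+13) = Beta(28, 19).
For Beta(a, b) with a, b > 1 the mode is (a−1)/(a+b−2) = 27/45 ≈ 0.600.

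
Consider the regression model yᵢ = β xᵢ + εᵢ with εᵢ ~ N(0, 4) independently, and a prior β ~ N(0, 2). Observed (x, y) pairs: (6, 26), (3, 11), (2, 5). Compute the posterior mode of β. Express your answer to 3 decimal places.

β̂_MAP = 3.902

log p(β | y) = −Σ(yᵢ − βxᵢ)²/(2·4) − β²/(2·2) + const.
Setting the derivative to zero: Σxᵢ(yᵢ − βxᵢ)/4 − β/2 = 0, so β = Σxᵢyᵢ / (Σxᵢ² + σ²/τ²).
Σxᵢyᵢ = 6·26 + 3·11 + 2·5 = 199; Σxᵢ² = 49; σ²/τ² = 2.
β̂_MAP = 199 / (49 + 2) = 199/51 ≈ 3.902.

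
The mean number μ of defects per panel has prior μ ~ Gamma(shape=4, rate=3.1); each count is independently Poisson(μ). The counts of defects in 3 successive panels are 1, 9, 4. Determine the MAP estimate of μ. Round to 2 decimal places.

μ̂_MAP = 2.79

Σxᵢ = 1+9+4 = 14, with n = 3.
Posterior ∝ μ^3e^(−3.1μ) · μ^14e^(−3μ) = μ^17e^(−6.1μ), i.e. Gamma(shape=18, rate=6.1).
The mode of a Gamma(a, b) with a ≥ 1 (shape–rate) is (a−1)/b = 17/6.1 ≈ 2.79.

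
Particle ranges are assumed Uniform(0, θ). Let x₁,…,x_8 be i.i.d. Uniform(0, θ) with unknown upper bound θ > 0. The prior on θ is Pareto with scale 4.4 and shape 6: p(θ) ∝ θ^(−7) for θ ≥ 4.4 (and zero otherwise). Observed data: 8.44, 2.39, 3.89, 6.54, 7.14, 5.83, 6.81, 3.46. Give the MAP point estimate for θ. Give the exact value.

The Uniform(0, θ) likelihood is θ^(−n) for θ ≥ max(xᵢ), zero otherwise. Here max(xᵢ) = 8.44.
Posterior ∝ θ^(−7) · θ^(−8) = θ^(−15) on θ ≥ max(4.4, 8.44) = 8.44.
This density is strictly decreasing in θ, so the posterior mode lies at the lower boundary of the support.

θ̂_MAP = 8.44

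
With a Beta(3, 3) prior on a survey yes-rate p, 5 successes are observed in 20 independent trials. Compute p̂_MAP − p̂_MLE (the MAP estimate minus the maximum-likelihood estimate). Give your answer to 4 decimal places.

Posterior is Beta(8, 18); MAP = (8−1)/(26−2) = 7/24 ≈ 0.29167.
MLE ignores the prior: p̂_MLE = k/n = 5/20 ≈ 0.25000.
Difference = 7/24 − 5/20 = 1/24 ≈ 0.0417.

MAP − MLE = 0.0417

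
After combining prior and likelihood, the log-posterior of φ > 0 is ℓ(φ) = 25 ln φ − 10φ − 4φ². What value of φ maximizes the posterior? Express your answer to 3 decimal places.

φ̂_MAP = 1.250

ℓ'(φ) = 25/φ − 10 − 8φ. Setting this to zero and multiplying by φ: 8φ² + 10φ − 25 = 0.
φ = (−10 + √(10² + 4·8·25)) / (2·8) = (−10 + √900) / 16 = (−10 + 30)/16 = 5/4.
ℓ''(φ) = −25/φ² − 8 < 0, confirming a maximum.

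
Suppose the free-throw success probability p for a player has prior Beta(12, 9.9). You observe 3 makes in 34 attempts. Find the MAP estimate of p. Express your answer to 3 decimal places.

Prior: Beta(12, 9.9).
Data: 3 successes in 34 trials. The binomial likelihood contributes p^3(1−p)^31, so the posterior is Beta(12+3, 9.9+31) = Beta(15, 40.9).
For Beta(a, b) with a, b > 1 the mode is (a−1)/(a+b−2) = 14/53.9 ≈ 0.260.

p̂_MAP = 0.260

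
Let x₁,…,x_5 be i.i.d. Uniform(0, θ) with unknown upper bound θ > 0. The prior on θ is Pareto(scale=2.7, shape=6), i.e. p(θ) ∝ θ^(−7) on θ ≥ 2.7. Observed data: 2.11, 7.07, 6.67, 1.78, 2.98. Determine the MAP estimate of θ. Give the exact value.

The Uniform(0, θ) likelihood is θ^(−n) for θ ≥ max(xᵢ), zero otherwise. Here max(xᵢ) = 7.07.
Posterior ∝ θ^(−7) · θ^(−5) = θ^(−12) on θ ≥ max(2.7, 7.07) = 7.07.
This density is strictly decreasing in θ, so the posterior mode lies at the lower boundary of the support.

θ̂_MAP = 7.07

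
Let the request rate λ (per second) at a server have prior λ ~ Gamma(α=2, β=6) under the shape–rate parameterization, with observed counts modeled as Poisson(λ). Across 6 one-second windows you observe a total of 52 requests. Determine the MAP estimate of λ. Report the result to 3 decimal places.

λ̂_MAP = 4.417

Σxᵢ = 52, n = 6.
Posterior ∝ λe^(−6λ) · λ^52e^(−6λ) = λ^53e^(−12λ), i.e. Gamma(shape=54, rate=12).
The mode of a Gamma(a, b) with a ≥ 1 (shape–rate) is (a−1)/b = 53/12 ≈ 4.417.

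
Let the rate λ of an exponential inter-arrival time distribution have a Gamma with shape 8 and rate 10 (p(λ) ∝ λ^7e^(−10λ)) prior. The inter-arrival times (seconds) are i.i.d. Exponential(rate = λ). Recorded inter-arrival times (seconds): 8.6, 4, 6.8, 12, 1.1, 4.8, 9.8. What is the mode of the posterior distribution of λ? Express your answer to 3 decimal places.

λ̂_MAP = 0.245

The Exponential(rate=λ) likelihood is ∝ λ^n e^(−λΣtᵢ). Here n = 7 and Σtᵢ = 8.6 + 4 + 6.8 + 12 + 1.1 + 4.8 + 9.8 = 47.1.
Posterior ∝ λ^7e^(−10λ) · λ^7e^(−47.1λ) = λ^14e^(−57.1λ), i.e. Gamma(15, 57.1).
Mode = (a−1)/b = 14/57.1 ≈ 0.245.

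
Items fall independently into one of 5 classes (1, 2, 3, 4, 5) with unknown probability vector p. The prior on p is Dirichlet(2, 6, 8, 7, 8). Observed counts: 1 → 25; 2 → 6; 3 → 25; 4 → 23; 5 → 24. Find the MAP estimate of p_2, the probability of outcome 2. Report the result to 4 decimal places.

The posterior is Dirichlet(αᵢ + nᵢ) = Dirichlet(27, 12, 33, 30, 32).
For a Dirichlet(a₁,…,a_K) with all aᵢ > 1, the mode has j-th component (aⱼ − 1)/(Σaᵢ − K).
Here Σaᵢ = 134 and K = 5, so p_2 = (12 − 1)/(134 − 5) = 11/129 ≈ 0.0853.

MAP estimate: 0.0853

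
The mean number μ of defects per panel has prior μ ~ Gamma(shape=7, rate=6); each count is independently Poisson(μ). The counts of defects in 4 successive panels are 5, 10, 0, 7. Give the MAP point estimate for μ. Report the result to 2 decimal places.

Σxᵢ = 5+10+0+7 = 22, with n = 4.
Posterior ∝ μ^6e^(−6μ) · μ^22e^(−4μ) = μ^28e^(−10μ), i.e. Gamma(shape=29, rate=10).
The mode of a Gamma(a, b) with a ≥ 1 (shape–rate) is (a−1)/b = 28/10 ≈ 2.80.

μ̂_MAP = 2.80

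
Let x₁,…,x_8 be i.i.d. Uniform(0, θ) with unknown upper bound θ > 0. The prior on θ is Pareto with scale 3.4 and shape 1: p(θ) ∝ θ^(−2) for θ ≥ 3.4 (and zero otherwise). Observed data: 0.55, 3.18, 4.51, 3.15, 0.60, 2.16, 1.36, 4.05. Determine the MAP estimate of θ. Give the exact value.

θ̂_MAP = 4.51

The Uniform(0, θ) likelihood is θ^(−n) for θ ≥ max(xᵢ), zero otherwise. Here max(xᵢ) = 4.51.
Posterior ∝ θ^(−2) · θ^(−8) = θ^(−10) on θ ≥ max(3.4, 4.51) = 4.51.
This density is strictly decreasing in θ, so the posterior mode lies at the lower boundary of the support.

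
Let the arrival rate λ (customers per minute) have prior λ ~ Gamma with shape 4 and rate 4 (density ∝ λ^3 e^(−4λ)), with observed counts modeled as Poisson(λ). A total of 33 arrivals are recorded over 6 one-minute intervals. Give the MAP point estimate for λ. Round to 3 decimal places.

λ̂_MAP = 3.600

Σxᵢ = 33, n = 6.
Posterior ∝ λ^3e^(−4λ) · λ^33e^(−6λ) = λ^36e^(−10λ), i.e. Gamma(shape=37, rate=10).
The mode of a Gamma(a, b) with a ≥ 1 (shape–rate) is (a−1)/b = 36/10 ≈ 3.600.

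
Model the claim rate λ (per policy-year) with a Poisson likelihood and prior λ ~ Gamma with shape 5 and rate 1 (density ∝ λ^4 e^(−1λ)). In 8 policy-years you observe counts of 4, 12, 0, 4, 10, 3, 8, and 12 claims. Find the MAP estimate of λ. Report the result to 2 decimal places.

λ̂_MAP = 6.33

Σxᵢ = 4+12+0+4+10+3+8+12 = 53, with n = 8.
Posterior ∝ λ^4e^(−1λ) · λ^53e^(−8λ) = λ^57e^(−9λ), i.e. Gamma(shape=58, rate=9).
The mode of a Gamma(a, b) with a ≥ 1 (shape–rate) is (a−1)/b = 57/9 ≈ 6.33.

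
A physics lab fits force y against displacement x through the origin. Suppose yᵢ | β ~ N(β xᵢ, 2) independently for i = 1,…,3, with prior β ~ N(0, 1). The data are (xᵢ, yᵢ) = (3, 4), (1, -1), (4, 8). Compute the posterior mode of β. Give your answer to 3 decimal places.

log p(β | y) = −Σ(yᵢ − βxᵢ)²/(2·2) − β²/(2·1) + const.
Setting the derivative to zero: Σxᵢ(yᵢ − βxᵢ)/2 − β/1 = 0, so β = Σxᵢyᵢ / (Σxᵢ² + σ²/τ²).
Σxᵢyᵢ = 3·4 + 1·(-1) + 4·8 = 43; Σxᵢ² = 26; σ²/τ² = 2.
β̂_MAP = 43 / (26 + 2) = 43/28 ≈ 1.536.

β̂_MAP = 1.536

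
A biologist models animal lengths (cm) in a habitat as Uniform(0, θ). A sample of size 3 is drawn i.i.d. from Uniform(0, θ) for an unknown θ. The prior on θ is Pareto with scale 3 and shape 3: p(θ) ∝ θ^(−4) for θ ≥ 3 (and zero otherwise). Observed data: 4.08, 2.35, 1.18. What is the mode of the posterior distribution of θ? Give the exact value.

θ̂_MAP = 4.08

The Uniform(0, θ) likelihood is θ^(−n) for θ ≥ max(xᵢ), zero otherwise. Here max(xᵢ) = 4.08.
Posterior ∝ θ^(−4) · θ^(−3) = θ^(−7) on θ ≥ max(3, 4.08) = 4.08.
This density is strictly decreasing in θ, so the posterior mode lies at the lower boundary of the support.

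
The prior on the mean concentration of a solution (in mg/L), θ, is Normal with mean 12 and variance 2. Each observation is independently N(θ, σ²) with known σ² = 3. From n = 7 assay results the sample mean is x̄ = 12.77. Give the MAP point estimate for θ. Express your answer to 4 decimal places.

θ̂_MAP = 12.6341

n = 7, x̄ = 12.77.
For a Normal prior and Normal likelihood with known variance, the posterior is Normal; its mode equals its mean, the precision-weighted average.
Prior precision 1/σ₀² = 1/2 = 0.5; data precision n/σ² = 7/3.
θ̂ = (0.5·12 + (7/3)·12.77) / (0.5 + 7/3) = (10739/300)/(17/6) = 10739/850 ≈ 12.6341.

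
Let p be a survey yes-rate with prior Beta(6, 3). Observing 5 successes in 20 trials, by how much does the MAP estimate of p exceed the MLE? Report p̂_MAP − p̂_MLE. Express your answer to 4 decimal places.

MAP − MLE = 0.1204

Posterior is Beta(11, 18); MAP = (11−1)/(29−2) = 10/27 ≈ 0.37037.
MLE ignores the prior: p̂_MLE = k/n = 5/20 ≈ 0.25000.
Difference = 10/27 − 5/20 = 13/108 ≈ 0.1204.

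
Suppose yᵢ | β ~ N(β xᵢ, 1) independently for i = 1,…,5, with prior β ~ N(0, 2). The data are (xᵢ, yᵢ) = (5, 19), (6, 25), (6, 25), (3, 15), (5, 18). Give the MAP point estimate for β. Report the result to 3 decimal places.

β̂_MAP = 4.030

log p(β | y) = −Σ(yᵢ − βxᵢ)²/(2·1) − β²/(2·2) + const.
Setting the derivative to zero: Σxᵢ(yᵢ − βxᵢ)/1 − β/2 = 0, so β = Σxᵢyᵢ / (Σxᵢ² + σ²/τ²).
Σxᵢyᵢ = 5·19 + 6·25 + 6·25 + 3·15 + 5·18 = 530; Σxᵢ² = 131; σ²/τ² = 0.5.
β̂_MAP = 530 / (131 + 0.5) = 530/131.5 ≈ 4.030.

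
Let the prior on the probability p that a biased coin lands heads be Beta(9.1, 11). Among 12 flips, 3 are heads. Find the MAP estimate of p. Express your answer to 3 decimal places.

p̂_MAP = 0.369

Prior: Beta(9.1, 11).
Data: 3 successes in 12 trials. The binomial likelihood contributes p^3(1−p)^9, so the posterior is Beta(9.1+3, 11+9) = Beta(12.1, 20).
For Beta(a, b) with a, b > 1 the mode is (a−1)/(a+b−2) = 11.1/30.1 ≈ 0.369.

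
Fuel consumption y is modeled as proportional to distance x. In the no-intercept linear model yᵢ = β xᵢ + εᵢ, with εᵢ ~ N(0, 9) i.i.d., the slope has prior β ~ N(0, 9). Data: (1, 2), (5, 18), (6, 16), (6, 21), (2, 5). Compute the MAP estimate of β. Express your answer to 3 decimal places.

log p(β | y) = −Σ(yᵢ − βxᵢ)²/(2·9) − β²/(2·9) + const.
Setting the derivative to zero: Σxᵢ(yᵢ − βxᵢ)/9 − β/9 = 0, so β = Σxᵢyᵢ / (Σxᵢ² + σ²/τ²).
Σxᵢyᵢ = 1·2 + 5·18 + 6·16 + 6·21 + 2·5 = 324; Σxᵢ² = 102; σ²/τ² = 1.
β̂_MAP = 324 / (102 + 1) = 324/103 ≈ 3.146.

β̂_MAP = 3.146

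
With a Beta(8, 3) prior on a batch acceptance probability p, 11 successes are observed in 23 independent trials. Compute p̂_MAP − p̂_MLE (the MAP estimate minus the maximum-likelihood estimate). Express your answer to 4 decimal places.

MAP − MLE = 0.0842

Posterior is Beta(19, 15); MAP = (19−1)/(34−2) = 18/32 ≈ 0.56250.
MLE ignores the prior: p̂_MLE = k/n = 11/23 ≈ 0.47826.
Difference = 18/32 − 11/23 = 31/368 ≈ 0.0842.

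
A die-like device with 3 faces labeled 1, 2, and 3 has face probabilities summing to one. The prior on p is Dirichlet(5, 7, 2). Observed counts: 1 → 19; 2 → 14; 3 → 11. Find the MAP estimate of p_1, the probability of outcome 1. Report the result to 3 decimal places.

The posterior is Dirichlet(αᵢ + nᵢ) = Dirichlet(24, 21, 13).
For a Dirichlet(a₁,…,a_K) with all aᵢ > 1, the mode has j-th component (aⱼ − 1)/(Σaᵢ − K).
Here Σaᵢ = 58 and K = 3, so p_1 = (24 − 1)/(58 − 3) = 23/55 ≈ 0.418.

MAP estimate: 0.418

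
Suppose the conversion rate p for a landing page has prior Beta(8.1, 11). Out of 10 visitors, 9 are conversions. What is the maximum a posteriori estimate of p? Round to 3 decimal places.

Prior: Beta(8.1, 11).
Data: 9 successes in 10 trials. The binomial likelihood contributes p^9(1−p)^1, so the posterior is Beta(8.1+9, 11+1) = Beta(17.1, 12).
For Beta(a, b) with a, b > 1 the mode is (a−1)/(a+b−2) = 16.1/27.1 ≈ 0.594.

p̂_MAP = 0.594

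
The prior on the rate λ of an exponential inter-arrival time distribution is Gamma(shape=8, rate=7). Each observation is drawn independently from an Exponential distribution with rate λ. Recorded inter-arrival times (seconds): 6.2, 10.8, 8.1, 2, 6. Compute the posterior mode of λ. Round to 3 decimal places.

λ̂_MAP = 0.299

The Exponential(rate=λ) likelihood is ∝ λ^n e^(−λΣtᵢ). Here n = 5 and Σtᵢ = 6.2 + 10.8 + 8.1 + 2 + 6 = 33.1.
Posterior ∝ λ^7e^(−7λ) · λ^5e^(−33.1λ) = λ^12e^(−40.1λ), i.e. Gamma(13, 40.1).
Mode = (a−1)/b = 12/40.1 ≈ 0.299.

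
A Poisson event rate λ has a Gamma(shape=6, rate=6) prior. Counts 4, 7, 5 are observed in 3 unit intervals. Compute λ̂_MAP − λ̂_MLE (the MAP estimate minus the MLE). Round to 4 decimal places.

Σxᵢ = 16. Posterior is Gamma(22, 9); MAP = (22−1)/9 = 21/9 ≈ 2.33333.
MLE = x̄ = 16/3 ≈ 5.33333.
Difference = 21/9 − 16/3 = -3 ≈ -3.0000.

MAP − MLE = -3.0000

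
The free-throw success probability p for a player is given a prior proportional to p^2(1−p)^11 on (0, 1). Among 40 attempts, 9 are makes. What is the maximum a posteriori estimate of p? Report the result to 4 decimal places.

The prior density ∝ p^2(1−p)^11 is the kernel of Beta(3, 12).
Data: 9 successes in 40 trials. The binomial likelihood contributes p^9(1−p)^31, so the posterior is Beta(3+9, 12+31) = Beta(12, 43).
For Beta(a, b) with a, b > 1 the mode is (a−1)/(a+b−2) = 11/53 ≈ 0.2075.

p̂_MAP = 0.2075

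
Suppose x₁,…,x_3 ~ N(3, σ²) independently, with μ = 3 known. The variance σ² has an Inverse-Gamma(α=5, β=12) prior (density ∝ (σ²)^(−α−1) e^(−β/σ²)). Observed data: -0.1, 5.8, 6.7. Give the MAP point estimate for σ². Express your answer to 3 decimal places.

σ̂²_MAP = 3.676

Sum of squared deviations about the known mean: SS = (-0.1−3)² + (5.8−3)² + (6.7−3)² = 31.14.
The Normal likelihood contributes (σ²)^(−n/2) exp(−SS/(2σ²)), so the posterior is Inverse-Gamma(α + n/2, β + SS/2) = Inverse-Gamma(6.5, 27.57).
The mode of Inverse-Gamma(a, b) is b/(a+1) = 27.57/7.5 ≈ 3.676.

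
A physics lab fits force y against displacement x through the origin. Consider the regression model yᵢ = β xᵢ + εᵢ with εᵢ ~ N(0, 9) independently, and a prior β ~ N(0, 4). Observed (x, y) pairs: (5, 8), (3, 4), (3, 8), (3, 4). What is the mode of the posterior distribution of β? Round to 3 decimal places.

β̂_MAP = 1.622

log p(β | y) = −Σ(yᵢ − βxᵢ)²/(2·9) − β²/(2·4) + const.
Setting the derivative to zero: Σxᵢ(yᵢ − βxᵢ)/9 − β/4 = 0, so β = Σxᵢyᵢ / (Σxᵢ² + σ²/τ²).
Σxᵢyᵢ = 5·8 + 3·4 + 3·8 + 3·4 = 88; Σxᵢ² = 52; σ²/τ² = 2.25.
β̂_MAP = 88 / (52 + 2.25) = 88/54.25 ≈ 1.622.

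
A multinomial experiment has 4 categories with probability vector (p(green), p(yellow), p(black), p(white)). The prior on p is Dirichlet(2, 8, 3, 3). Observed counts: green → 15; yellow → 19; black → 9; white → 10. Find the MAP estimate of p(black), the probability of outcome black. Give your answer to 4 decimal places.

The posterior is Dirichlet(αᵢ + nᵢ) = Dirichlet(17, 27, 12, 13).
For a Dirichlet(a₁,…,a_K) with all aᵢ > 1, the mode has j-th component (aⱼ − 1)/(Σaᵢ − K).
Here Σaᵢ = 69 and K = 4, so p(black) = (12 − 1)/(69 − 4) = 11/65 ≈ 0.1692.

MAP estimate of p(black) = 0.1692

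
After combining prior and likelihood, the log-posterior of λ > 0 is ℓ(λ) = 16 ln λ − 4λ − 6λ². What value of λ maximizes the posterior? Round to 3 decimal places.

ℓ'(λ) = 16/λ − 4 − 12λ. Setting this to zero and multiplying by λ: 12λ² + 4λ − 16 = 0.
λ = (−4 + √(4² + 4·12·16)) / (2·12) = (−4 + √784) / 24 = (−4 + 28)/24 = 1.
ℓ''(λ) = −16/λ² − 12 < 0, confirming a maximum.

λ̂_MAP = 1.000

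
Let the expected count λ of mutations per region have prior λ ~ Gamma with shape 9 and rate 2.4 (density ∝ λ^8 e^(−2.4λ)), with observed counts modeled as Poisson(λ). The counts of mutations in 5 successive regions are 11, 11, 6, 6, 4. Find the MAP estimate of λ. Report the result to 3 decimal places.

λ̂_MAP = 6.216

Σxᵢ = 11+11+6+6+4 = 38, with n = 5.
Posterior ∝ λ^8e^(−2.4λ) · λ^38e^(−5λ) = λ^46e^(−7.4λ), i.e. Gamma(shape=47, rate=7.4).
The mode of a Gamma(a, b) with a ≥ 1 (shape–rate) is (a−1)/b = 46/7.4 ≈ 6.216.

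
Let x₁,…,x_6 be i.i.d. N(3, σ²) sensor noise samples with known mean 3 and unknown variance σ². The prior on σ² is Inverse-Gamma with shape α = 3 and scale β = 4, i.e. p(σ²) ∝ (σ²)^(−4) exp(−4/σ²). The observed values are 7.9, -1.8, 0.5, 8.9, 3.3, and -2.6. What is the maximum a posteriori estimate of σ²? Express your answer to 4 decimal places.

σ̂²_MAP = 9.1114

Sum of squared deviations about the known mean: SS = (7.9−3)² + (-1.8−3)² + (0.5−3)² + (8.9−3)² + (3.3−3)² + (-2.6−3)² = 119.56.
The Normal likelihood contributes (σ²)^(−n/2) exp(−SS/(2σ²)), so the posterior is Inverse-Gamma(α + n/2, β + SS/2) = Inverse-Gamma(6, 63.78).
The mode of Inverse-Gamma(a, b) is b/(a+1) = 63.78/7 ≈ 9.1114.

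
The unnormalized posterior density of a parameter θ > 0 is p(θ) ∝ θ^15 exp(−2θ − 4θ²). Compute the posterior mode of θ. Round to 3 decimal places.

ℓ'(θ) = 15/θ − 2 − 8θ. Setting this to zero and multiplying by θ: 8θ² + 2θ − 15 = 0.
θ = (−2 + √(2² + 4·8·15)) / (2·8) = (−2 + √484) / 16 = (−2 + 22)/16 = 5/4.
ℓ''(θ) = −15/θ² − 8 < 0, confirming a maximum.

θ̂_MAP = 1.250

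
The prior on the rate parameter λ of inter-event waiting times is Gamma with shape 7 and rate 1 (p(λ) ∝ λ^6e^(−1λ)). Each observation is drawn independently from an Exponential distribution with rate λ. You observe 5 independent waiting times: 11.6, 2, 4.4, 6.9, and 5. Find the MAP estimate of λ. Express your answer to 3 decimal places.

The Exponential(rate=λ) likelihood is ∝ λ^n e^(−λΣtᵢ). Here n = 5 and Σtᵢ = 11.6 + 2 + 4.4 + 6.9 + 5 = 29.9.
Posterior ∝ λ^6e^(−1λ) · λ^5e^(−29.9λ) = λ^11e^(−30.9λ), i.e. Gamma(12, 30.9).
Mode = (a−1)/b = 11/30.9 ≈ 0.356.

λ̂_MAP = 0.356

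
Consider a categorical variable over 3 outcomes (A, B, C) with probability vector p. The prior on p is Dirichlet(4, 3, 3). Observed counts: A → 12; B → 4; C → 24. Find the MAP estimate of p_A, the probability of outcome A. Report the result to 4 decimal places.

The posterior is Dirichlet(αᵢ + nᵢ) = Dirichlet(16, 7, 27).
For a Dirichlet(a₁,…,a_K) with all aᵢ > 1, the mode has j-th component (aⱼ − 1)/(Σaᵢ − K).
Here Σaᵢ = 50 and K = 3, so p_A = (16 − 1)/(50 − 3) = 15/47 ≈ 0.3191.

MAP estimate of p_A = 0.3191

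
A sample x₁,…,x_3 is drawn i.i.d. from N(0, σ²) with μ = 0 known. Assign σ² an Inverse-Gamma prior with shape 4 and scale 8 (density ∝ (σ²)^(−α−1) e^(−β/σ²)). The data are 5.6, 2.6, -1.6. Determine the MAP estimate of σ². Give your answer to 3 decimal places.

σ̂²_MAP = 4.360

Sum of squared deviations about the known mean: SS = (5.6−0)² + (2.6−0)² + (-1.6−0)² = 40.68.
The Normal likelihood contributes (σ²)^(−n/2) exp(−SS/(2σ²)), so the posterior is Inverse-Gamma(α + n/2, β + SS/2) = Inverse-Gamma(5.5, 28.34).
The mode of Inverse-Gamma(a, b) is b/(a+1) = 28.34/6.5 ≈ 4.360.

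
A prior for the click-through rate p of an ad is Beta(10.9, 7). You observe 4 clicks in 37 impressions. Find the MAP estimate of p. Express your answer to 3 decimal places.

p̂_MAP = 0.263

Prior: Beta(10.9, 7).
Data: 4 successes in 37 trials. The binomial likelihood contributes p^4(1−p)^33, so the posterior is Beta(10.9+4, 7+33) = Beta(14.9, 40).
For Beta(a, b) with a, b > 1 the mode is (a−1)/(a+b−2) = 13.9/52.9 ≈ 0.263.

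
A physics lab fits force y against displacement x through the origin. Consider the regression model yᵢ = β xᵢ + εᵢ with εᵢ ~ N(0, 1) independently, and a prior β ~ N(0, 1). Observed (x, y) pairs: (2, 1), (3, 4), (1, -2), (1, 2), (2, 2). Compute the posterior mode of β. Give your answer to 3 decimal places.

β̂_MAP = 0.900

log p(β | y) = −Σ(yᵢ − βxᵢ)²/(2·1) − β²/(2·1) + const.
Setting the derivative to zero: Σxᵢ(yᵢ − βxᵢ)/1 − β/1 = 0, so β = Σxᵢyᵢ / (Σxᵢ² + σ²/τ²).
Σxᵢyᵢ = 2·1 + 3·4 + 1·(-2) + 1·2 + 2·2 = 18; Σxᵢ² = 19; σ²/τ² = 1.
β̂_MAP = 18 / (19 + 1) = 18/20 ≈ 0.900.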